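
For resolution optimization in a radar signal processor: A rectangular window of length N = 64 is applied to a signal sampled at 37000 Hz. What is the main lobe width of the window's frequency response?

For a rectangular window of length N,
the main lobe width in frequency is 2*f_s/N.
= 2*37000/64 = 4625/4 Hz
This determines the minimum frequency separation for resolving two sinusoids.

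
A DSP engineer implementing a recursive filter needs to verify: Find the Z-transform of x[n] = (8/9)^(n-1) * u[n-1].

Time-shifting property: if X(z) = Z{x[n]}, then Z{x[n-d]} = z^(-d) * X(z)
X(z) = z/(z - 8/9) for x[n] = (8/9)^n * u[n]
Z{x[n-1]} = z^(-1) * z/(z - 8/9) = 1/(z - 8/9)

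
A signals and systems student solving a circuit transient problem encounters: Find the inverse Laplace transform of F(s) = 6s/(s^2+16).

Standard pair: s/(s^2+w^2) <-> cos(wt)*u(t)
With k=6, w=4: f(t) = 6*cos(4t)*u(t)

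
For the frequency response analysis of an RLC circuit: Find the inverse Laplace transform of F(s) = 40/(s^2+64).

Standard pair: w/(s^2+w^2) <-> sin(wt)*u(t)
Recognize w^2 = 64, so w = 8; numerator 40 = 5*8.
f(t) = 5*sin(8t)*u(t)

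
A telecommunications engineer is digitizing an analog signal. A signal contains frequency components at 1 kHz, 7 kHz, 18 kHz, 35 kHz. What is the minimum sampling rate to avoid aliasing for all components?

The highest frequency component is f_max = 35 kHz.
Nyquist rate = 2 * f_max = 2 * 35 kHz = 70 kHz.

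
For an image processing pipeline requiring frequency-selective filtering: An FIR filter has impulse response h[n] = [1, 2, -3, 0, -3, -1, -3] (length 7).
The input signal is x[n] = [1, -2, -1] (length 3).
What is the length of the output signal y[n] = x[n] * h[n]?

For linear convolution, the output length is:
len(y) = len(x) + len(h) - 1 = 3 + 7 - 1 = 9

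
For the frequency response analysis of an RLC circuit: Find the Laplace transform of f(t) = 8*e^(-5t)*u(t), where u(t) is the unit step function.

Standard Laplace transform pair:
e^(-at)*u(t) <-> 1/(s+a)
With a = 5: L{8*e^(-5t)*u(t)} = 8/(s+5), ROC: Re(s) > -5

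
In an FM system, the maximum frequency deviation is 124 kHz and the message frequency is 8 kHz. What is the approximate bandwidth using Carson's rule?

Carson's rule: BW = 2*(delta_f + f_m)
= 2*(124 + 8) kHz = 264 kHz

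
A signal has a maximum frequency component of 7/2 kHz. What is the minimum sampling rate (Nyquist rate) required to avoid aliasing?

By the Nyquist-Shannon sampling theorem,
the minimum sampling rate (Nyquist rate) must be at least 2 * f_max.
Nyquist rate = 2 * 7/2 kHz = 7 kHz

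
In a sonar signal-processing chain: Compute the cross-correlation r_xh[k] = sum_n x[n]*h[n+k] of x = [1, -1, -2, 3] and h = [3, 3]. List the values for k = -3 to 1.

Both sequences indexed from 0 and zero outside their support.
Lags with overlap: k = -3 to 1.
  r_xh[-3] = x[3]*h[0] = 9
  r_xh[-2] = x[2]*h[0] + x[3]*h[1] = 3
  r_xh[-1] = x[1]*h[0] + x[2]*h[1] = -9
  r_xh[0] = x[0]*h[0] + x[1]*h[1] = 0
  r_xh[1] = x[0]*h[1] = 3
r_xh = [9, 3, -9, 0, 3] (for k = -3, ..., 1)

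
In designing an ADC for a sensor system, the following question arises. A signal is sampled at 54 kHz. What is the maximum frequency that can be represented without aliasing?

The maximum frequency that can be represented without aliasing
is the Nyquist frequency: f_max = f_s / 2 = 54 kHz / 2 = 27 kHz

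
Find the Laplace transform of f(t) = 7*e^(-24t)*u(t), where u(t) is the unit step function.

Standard Laplace transform pair:
e^(-at)*u(t) <-> 1/(s+a)
With a = 24: L{7*e^(-24t)*u(t)} = 7/(s+24), ROC: Re(s) > -24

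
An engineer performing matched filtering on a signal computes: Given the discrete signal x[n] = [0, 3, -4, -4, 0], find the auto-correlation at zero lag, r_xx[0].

The auto-correlation at zero lag r_xx[0] equals the signal energy.
r_xx[0] = sum of x[n]^2 = 0^2 + 3^2 + (-4)^2 + (-4)^2 + 0^2
= 0 + 9 + 16 + 16 + 0 = 41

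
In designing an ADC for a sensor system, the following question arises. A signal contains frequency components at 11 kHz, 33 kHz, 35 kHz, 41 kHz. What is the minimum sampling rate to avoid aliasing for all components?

The highest frequency component is f_max = 41 kHz.
Nyquist rate = 2 * f_max = 2 * 41 kHz = 82 kHz.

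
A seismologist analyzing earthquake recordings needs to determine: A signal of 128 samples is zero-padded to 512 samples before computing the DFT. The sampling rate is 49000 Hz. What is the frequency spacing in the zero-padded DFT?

Original DFT: N = 128, resolution = f_s/N = 49000/128 = 6125/16 Hz
Zero-padded DFT: N = 512, resolution = f_s/N = 49000/512 = 6125/64 Hz
Zero-padding interpolates the spectrum (finer frequency grid)
but does NOT improve the true spectral resolution (ability to resolve close frequencies).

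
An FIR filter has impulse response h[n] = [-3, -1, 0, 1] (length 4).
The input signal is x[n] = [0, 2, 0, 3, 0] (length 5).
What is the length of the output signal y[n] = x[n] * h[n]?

For linear convolution, the output length is:
len(y) = len(x) + len(h) - 1 = 5 + 4 - 1 = 8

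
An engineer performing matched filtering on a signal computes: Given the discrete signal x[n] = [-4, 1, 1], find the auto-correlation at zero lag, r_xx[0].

The auto-correlation at zero lag r_xx[0] equals the signal energy.
r_xx[0] = sum of x[n]^2 = (-4)^2 + 1^2 + 1^2
= 16 + 1 + 1 = 18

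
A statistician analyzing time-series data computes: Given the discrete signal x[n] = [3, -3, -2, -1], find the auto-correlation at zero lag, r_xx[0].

The auto-correlation at zero lag r_xx[0] equals the signal energy.
r_xx[0] = sum of x[n]^2 = 3^2 + (-3)^2 + (-2)^2 + (-1)^2
= 9 + 9 + 4 + 1 = 23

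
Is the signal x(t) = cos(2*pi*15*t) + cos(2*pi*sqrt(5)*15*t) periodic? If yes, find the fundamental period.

f1 = 15 Hz, f2 = 15*sqrt(5) Hz
Ratio f2/f1 = sqrt(5), which is irrational.
Since the frequency ratio is irrational, no common period exists.
The signal is not periodic.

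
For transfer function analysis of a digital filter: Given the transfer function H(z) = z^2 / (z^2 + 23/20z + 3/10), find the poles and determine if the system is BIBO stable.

Poles are roots of the denominator: z^2 + 23/20z + 3/10 = 0.
Quadratic formula: z = [-(23/20) +/- sqrt((23/20)^2 - 4*(3/10))] / 2
Discriminant = 529/400 - 6/5 = 49/400; sqrt = 7/20.
z = (-23/20 +/- 7/20) / 2 => z = -2/5 or z = -3/4.
|p1| = 3/4, |p2| = 2/5.
For BIBO stability, all poles must lie inside the unit circle (|p| < 1).
System is STABLE since both |p| < 1.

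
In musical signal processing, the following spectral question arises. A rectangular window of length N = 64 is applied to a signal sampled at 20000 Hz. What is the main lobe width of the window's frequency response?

For a rectangular window of length N,
the main lobe width in frequency is 2*f_s/N.
= 2*20000/64 = 625 Hz
This determines the minimum frequency separation for resolving two sinusoids.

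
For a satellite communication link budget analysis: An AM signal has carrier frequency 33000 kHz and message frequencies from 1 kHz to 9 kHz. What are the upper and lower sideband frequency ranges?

Upper sideband (USB) = fc + [fm_low, fm_high] = 33000 + [1, 9] = [33001, 33009] kHz
Lower sideband (LSB) = fc - [fm_high, fm_low] = 33000 - [9, 1] = [32991, 32999] kHz
Total occupied spectrum: 32991 kHz to 33009 kHz (plus carrier at 33000 kHz)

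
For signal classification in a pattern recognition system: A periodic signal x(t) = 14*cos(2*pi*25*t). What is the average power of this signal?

Average power of A*cos(wt) is A^2/2.
P = 14^2 / 2 = 196/2 = 98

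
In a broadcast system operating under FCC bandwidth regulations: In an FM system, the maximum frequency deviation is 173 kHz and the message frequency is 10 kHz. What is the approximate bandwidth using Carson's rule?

Carson's rule: BW = 2*(delta_f + f_m)
= 2*(173 + 10) kHz = 366 kHz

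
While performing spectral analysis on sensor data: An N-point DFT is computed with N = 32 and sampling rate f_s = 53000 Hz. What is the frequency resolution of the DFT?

DFT frequency resolution = f_s / N
= 53000 / 32 = 6625/4 Hz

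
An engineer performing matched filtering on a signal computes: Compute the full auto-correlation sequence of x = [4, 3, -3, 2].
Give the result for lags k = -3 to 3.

r_xx[k] = sum_m x[m]*x[m+k], indexed from 0, for k = -3 to 3:
  r_xx[-3] = x[3]*x[0] = 8
  r_xx[-2] = x[2]*x[0] + x[3]*x[1] = -6
  r_xx[-1] = x[1]*x[0] + x[2]*x[1] + x[3]*x[2] = -3
  r_xx[0] = x[0]*x[0] + x[1]*x[1] + x[2]*x[2] + x[3]*x[3] = 38
  r_xx[1] = x[0]*x[1] + x[1]*x[2] + x[2]*x[3] = -3
  r_xx[2] = x[0]*x[2] + x[1]*x[3] = -6
  r_xx[3] = x[0]*x[3] = 8
r_xx = [8, -6, -3, 38, -3, -6, 8]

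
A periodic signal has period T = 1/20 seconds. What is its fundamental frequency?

The fundamental frequency is the reciprocal of the period.
f = 1/T = 1/(1/20) = 20 Hz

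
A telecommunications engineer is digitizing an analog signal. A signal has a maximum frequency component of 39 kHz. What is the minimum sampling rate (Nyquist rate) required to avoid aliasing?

By the Nyquist-Shannon sampling theorem,
the minimum sampling rate (Nyquist rate) must be at least 2 * f_max.
Nyquist rate = 2 * 39 kHz = 78 kHz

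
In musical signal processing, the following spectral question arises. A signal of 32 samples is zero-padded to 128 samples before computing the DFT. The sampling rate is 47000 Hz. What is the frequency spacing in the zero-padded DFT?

Original DFT: N = 32, resolution = f_s/N = 47000/32 = 5875/4 Hz
Zero-padded DFT: N = 128, resolution = f_s/N = 47000/128 = 5875/16 Hz
Zero-padding interpolates the spectrum (finer frequency grid)
but does NOT improve the true spectral resolution (ability to resolve close frequencies).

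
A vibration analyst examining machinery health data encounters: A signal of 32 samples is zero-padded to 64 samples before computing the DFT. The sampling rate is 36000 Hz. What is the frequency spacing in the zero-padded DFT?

Original DFT: N = 32, resolution = f_s/N = 36000/32 = 1125 Hz
Zero-padded DFT: N = 64, resolution = f_s/N = 36000/64 = 1125/2 Hz
Zero-padding interpolates the spectrum (finer frequency grid)
but does NOT improve the true spectral resolution (ability to resolve close frequencies).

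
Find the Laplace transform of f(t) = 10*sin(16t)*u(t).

Standard pair: sin(wt)*u(t) <-> w/(s^2+w^2)
With w = 16: L{10*sin(16t)*u(t)} = 160/(s^2+256)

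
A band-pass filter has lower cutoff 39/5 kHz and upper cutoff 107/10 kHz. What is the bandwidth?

Bandwidth = f_high - f_low
= 107/10 kHz - 39/5 kHz = 29/10 kHz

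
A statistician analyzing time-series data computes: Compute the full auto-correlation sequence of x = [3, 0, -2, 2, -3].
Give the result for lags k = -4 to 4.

r_xx[k] = sum_m x[m]*x[m+k], indexed from 0, for k = -4 to 4:
  r_xx[-4] = x[4]*x[0] = -9
  r_xx[-3] = x[3]*x[0] + x[4]*x[1] = 6
  r_xx[-2] = x[2]*x[0] + x[3]*x[1] + x[4]*x[2] = 0
  r_xx[-1] = x[1]*x[0] + x[2]*x[1] + x[3]*x[2] + x[4]*x[3] = -10
  r_xx[0] = x[0]*x[0] + x[1]*x[1] + x[2]*x[2] + x[3]*x[3] + x[4]*x[4] = 26
  r_xx[1] = x[0]*x[1] + x[1]*x[2] + x[2]*x[3] + x[3]*x[4] = -10
  r_xx[2] = x[0]*x[2] + x[1]*x[3] + x[2]*x[4] = 0
  r_xx[3] = x[0]*x[3] + x[1]*x[4] = 6
  r_xx[4] = x[0]*x[4] = -9
r_xx = [-9, 6, 0, -10, 26, -10, 0, 6, -9]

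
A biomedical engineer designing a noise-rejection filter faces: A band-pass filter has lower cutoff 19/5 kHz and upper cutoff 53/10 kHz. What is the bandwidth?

Bandwidth = f_high - f_low
= 53/10 kHz - 19/5 kHz = 3/2 kHz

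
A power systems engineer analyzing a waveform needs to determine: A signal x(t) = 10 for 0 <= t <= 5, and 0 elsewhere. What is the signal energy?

Energy = integral of |x(t)|^2 dt over the signal duration
= 10^2 * 5 = 100 * 5 = 500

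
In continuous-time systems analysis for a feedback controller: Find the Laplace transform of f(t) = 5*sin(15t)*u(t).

Standard pair: sin(wt)*u(t) <-> w/(s^2+w^2)
With w = 15: L{5*sin(15t)*u(t)} = 75/(s^2+225)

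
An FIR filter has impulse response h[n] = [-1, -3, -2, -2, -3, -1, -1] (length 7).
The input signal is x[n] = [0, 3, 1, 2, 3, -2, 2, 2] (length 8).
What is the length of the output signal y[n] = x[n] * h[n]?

For linear convolution, the output length is:
len(y) = len(x) + len(h) - 1 = 8 + 7 - 1 = 14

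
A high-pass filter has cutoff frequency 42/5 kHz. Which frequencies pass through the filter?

A high-pass filter passes all frequencies above the cutoff frequency 42/5 kHz and attenuates lower frequencies.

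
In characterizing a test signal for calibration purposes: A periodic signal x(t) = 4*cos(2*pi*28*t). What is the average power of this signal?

Average power of A*cos(wt) is A^2/2.
P = 4^2 / 2 = 16/2 = 8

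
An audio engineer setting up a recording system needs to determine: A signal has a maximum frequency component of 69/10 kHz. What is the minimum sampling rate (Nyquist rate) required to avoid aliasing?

By the Nyquist-Shannon sampling theorem,
the minimum sampling rate (Nyquist rate) must be at least 2 * f_max.
Nyquist rate = 2 * 69/10 kHz = 69/5 kHz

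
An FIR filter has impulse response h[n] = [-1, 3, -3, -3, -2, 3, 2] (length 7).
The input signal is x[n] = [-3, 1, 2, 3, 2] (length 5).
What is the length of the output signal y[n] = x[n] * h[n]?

For linear convolution, the output length is:
len(y) = len(x) + len(h) - 1 = 5 + 7 - 1 = 11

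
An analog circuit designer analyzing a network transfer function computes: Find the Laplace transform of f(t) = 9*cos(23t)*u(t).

Standard pair: cos(wt)*u(t) <-> s/(s^2+w^2)
With w = 23: L{9*cos(23t)*u(t)} = 9s/(s^2+529)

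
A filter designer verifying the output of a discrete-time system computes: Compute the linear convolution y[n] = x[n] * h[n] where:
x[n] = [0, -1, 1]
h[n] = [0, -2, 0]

y[n] = sum_k x[k]*h[n-k]. Output length = len(x) + len(h) - 1 = 3 + 3 - 1 = 5.
y[0] = 0*0 = 0
y[1] = -1*0 + 0*-2 = 0
y[2] = 1*0 + -1*-2 + 0*0 = 2
y[3] = 1*-2 + -1*0 = -2
y[4] = 1*0 = 0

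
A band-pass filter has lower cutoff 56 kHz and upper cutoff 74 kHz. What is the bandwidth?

Bandwidth = f_high - f_low
= 74 kHz - 56 kHz = 18 kHz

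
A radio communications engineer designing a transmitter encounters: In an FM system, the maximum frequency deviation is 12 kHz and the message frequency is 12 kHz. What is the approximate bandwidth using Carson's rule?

Carson's rule: BW = 2*(delta_f + f_m)
= 2*(12 + 12) kHz = 48 kHz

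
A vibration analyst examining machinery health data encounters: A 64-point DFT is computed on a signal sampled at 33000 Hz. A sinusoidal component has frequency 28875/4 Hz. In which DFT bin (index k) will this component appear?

DFT frequency resolution = f_s/N = 33000/64 = 4125/8 Hz
Bin index k = f_signal / resolution = 28875/4 / 4125/8 = 14
The signal frequency 28875/4 Hz falls in DFT bin k = 14.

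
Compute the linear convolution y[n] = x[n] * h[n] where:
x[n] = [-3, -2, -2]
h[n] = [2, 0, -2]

y[n] = sum_k x[k]*h[n-k]. Output length = len(x) + len(h) - 1 = 3 + 3 - 1 = 5.
y[0] = -3*2 = -6
y[1] = -2*2 + -3*0 = -4
y[2] = -2*2 + -2*0 + -3*-2 = 2
y[3] = -2*0 + -2*-2 = 4
y[4] = -2*-2 = 4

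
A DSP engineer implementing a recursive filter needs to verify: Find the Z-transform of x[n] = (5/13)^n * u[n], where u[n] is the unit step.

The Z-transform of a^n * u[n] is z/(z-a) for |z| > |a|.
Here a = 5/13, so X(z) = z/(z - (5/13)) = 13z/(13z - 5)
ROC: |z| > 5/13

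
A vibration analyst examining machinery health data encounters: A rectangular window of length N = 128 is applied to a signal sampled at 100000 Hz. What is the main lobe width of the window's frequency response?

For a rectangular window of length N,
the main lobe width in frequency is 2*f_s/N.
= 2*100000/128 = 3125/2 Hz
This determines the minimum frequency separation for resolving two sinusoids.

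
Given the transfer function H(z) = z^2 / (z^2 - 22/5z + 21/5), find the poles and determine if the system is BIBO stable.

Poles are roots of the denominator: z^2 - 22/5z + 21/5 = 0.
Quadratic formula: z = [-(-22/5) +/- sqrt((-22/5)^2 - 4*(21/5))] / 2
Discriminant = 484/25 - 84/5 = 64/25; sqrt = 8/5.
z = (22/5 +/- 8/5) / 2 => z = 3 or z = 7/5.
|p1| = 3, |p2| = 7/5.
For BIBO stability, all poles must lie inside the unit circle (|p| < 1).
System is UNSTABLE since at least one |p| >= 1.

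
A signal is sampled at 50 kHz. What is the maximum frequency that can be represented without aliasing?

The maximum frequency that can be represented without aliasing
is the Nyquist frequency: f_max = f_s / 2 = 50 kHz / 2 = 25 kHz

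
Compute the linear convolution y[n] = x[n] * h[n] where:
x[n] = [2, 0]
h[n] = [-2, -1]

y[n] = sum_k x[k]*h[n-k]. Output length = len(x) + len(h) - 1 = 2 + 2 - 1 = 3.
y[0] = 2*-2 = -4
y[1] = 0*-2 + 2*-1 = -2
y[2] = 0*-1 = 0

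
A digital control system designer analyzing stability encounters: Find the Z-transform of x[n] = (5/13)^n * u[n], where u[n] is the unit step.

The Z-transform of a^n * u[n] is z/(z-a) for |z| > |a|.
Here a = 5/13, so X(z) = z/(z - (5/13)) = 13z/(13z - 5)
ROC: |z| > 5/13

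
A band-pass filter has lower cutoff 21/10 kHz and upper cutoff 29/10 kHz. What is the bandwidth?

Bandwidth = f_high - f_low
= 29/10 kHz - 21/10 kHz = 4/5 kHz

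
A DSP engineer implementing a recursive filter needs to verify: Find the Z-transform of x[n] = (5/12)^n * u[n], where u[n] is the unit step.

The Z-transform of a^n * u[n] is z/(z-a) for |z| > |a|.
Here a = 5/12, so X(z) = z/(z - (5/12)) = 12z/(12z - 5)
ROC: |z| > 5/12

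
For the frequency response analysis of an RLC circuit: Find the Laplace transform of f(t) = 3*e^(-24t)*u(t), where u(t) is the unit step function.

Standard Laplace transform pair:
e^(-at)*u(t) <-> 1/(s+a)
With a = 24: L{3*e^(-24t)*u(t)} = 3/(s+24), ROC: Re(s) > -24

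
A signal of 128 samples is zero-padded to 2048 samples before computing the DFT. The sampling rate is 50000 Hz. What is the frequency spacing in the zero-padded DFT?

Original DFT: N = 128, resolution = f_s/N = 50000/128 = 3125/8 Hz
Zero-padded DFT: N = 2048, resolution = f_s/N = 50000/2048 = 3125/128 Hz
Zero-padding interpolates the spectrum (finer frequency grid)
but does NOT improve the true spectral resolution (ability to resolve close frequencies).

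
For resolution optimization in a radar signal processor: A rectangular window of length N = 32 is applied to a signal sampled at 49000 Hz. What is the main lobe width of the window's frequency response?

For a rectangular window of length N,
the main lobe width in frequency is 2*f_s/N.
= 2*49000/32 = 6125/2 Hz
This determines the minimum frequency separation for resolving two sinusoids.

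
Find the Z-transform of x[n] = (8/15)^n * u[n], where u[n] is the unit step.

The Z-transform of a^n * u[n] is z/(z-a) for |z| > |a|.
Here a = 8/15, so X(z) = z/(z - (8/15)) = 15z/(15z - 8)
ROC: |z| > 8/15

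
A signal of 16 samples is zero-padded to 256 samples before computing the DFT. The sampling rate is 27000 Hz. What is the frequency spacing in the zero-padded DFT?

Original DFT: N = 16, resolution = f_s/N = 27000/16 = 3375/2 Hz
Zero-padded DFT: N = 256, resolution = f_s/N = 27000/256 = 3375/32 Hz
Zero-padding interpolates the spectrum (finer frequency grid)
but does NOT improve the true spectral resolution (ability to resolve close frequencies).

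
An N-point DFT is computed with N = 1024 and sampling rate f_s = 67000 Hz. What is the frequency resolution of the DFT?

DFT frequency resolution = f_s / N
= 67000 / 1024 = 8375/128 Hz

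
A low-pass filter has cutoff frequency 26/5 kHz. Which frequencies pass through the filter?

A low-pass filter passes all frequencies below the cutoff frequency 26/5 kHz and attenuates higher frequencies.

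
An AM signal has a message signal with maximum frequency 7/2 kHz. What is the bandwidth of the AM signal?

In AM (double-sideband), the bandwidth is twice the message frequency.
BW = 2 * f_m = 2 * 7/2 kHz = 7 kHz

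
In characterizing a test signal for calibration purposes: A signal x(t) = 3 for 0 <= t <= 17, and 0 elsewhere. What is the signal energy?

Energy = integral of |x(t)|^2 dt over the signal duration
= 3^2 * 17 = 9 * 17 = 153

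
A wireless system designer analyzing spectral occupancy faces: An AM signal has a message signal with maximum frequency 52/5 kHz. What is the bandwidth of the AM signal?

In AM (double-sideband), the bandwidth is twice the message frequency.
BW = 2 * f_m = 2 * 52/5 kHz = 104/5 kHz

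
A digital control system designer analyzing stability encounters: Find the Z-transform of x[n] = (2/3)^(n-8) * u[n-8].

Time-shifting property: if X(z) = Z{x[n]}, then Z{x[n-d]} = z^(-d) * X(z)
X(z) = z/(z - 2/3) for x[n] = (2/3)^n * u[n]
Z{x[n-8]} = z^(-8) * z/(z - 2/3) = z^(-7)/(z - 2/3)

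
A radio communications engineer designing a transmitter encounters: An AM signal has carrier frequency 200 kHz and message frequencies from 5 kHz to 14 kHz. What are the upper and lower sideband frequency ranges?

Upper sideband (USB) = fc + [fm_low, fm_high] = 200 + [5, 14] = [205, 214] kHz
Lower sideband (LSB) = fc - [fm_high, fm_low] = 200 - [14, 5] = [186, 195] kHz
Total occupied spectrum: 186 kHz to 214 kHz (plus carrier at 200 kHz)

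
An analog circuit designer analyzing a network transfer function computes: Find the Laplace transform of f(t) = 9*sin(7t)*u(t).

Standard pair: sin(wt)*u(t) <-> w/(s^2+w^2)
With w = 7: L{9*sin(7t)*u(t)} = 63/(s^2+49)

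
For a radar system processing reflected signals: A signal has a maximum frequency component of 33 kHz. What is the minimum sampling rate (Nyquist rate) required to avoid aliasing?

By the Nyquist-Shannon sampling theorem,
the minimum sampling rate (Nyquist rate) must be at least 2 * f_max.
Nyquist rate = 2 * 33 kHz = 66 kHz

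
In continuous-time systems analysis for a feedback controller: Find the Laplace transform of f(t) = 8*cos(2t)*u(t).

Standard pair: cos(wt)*u(t) <-> s/(s^2+w^2)
With w = 2: L{8*cos(2t)*u(t)} = 8s/(s^2+4)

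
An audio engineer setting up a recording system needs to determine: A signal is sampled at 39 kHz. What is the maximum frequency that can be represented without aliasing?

The maximum frequency that can be represented without aliasing
is the Nyquist frequency: f_max = f_s / 2 = 39 kHz / 2 = 39/2 kHz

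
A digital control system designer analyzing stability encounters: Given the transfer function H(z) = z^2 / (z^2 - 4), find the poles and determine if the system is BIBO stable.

Poles are roots of the denominator: z^2 - 4 = 0.
Quadratic formula: z = [-(0) +/- sqrt((0)^2 - 4*(-4))] / 2
Discriminant = 0 + 16 = 16; sqrt = 4.
z = (0 +/- 4) / 2 => z = 2 or z = -2.
|p1| = 2, |p2| = 2.
For BIBO stability, all poles must lie inside the unit circle (|p| < 1).
System is UNSTABLE since at least one |p| >= 1.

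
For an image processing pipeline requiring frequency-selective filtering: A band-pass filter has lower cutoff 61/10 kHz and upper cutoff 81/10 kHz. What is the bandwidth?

Bandwidth = f_high - f_low
= 81/10 kHz - 61/10 kHz = 2 kHz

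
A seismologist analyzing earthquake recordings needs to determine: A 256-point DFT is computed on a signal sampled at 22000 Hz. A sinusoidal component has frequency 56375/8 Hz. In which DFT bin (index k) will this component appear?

DFT frequency resolution = f_s/N = 22000/256 = 1375/16 Hz
Bin index k = f_signal / resolution = 56375/8 / 1375/16 = 82
The signal frequency 56375/8 Hz falls in DFT bin k = 82.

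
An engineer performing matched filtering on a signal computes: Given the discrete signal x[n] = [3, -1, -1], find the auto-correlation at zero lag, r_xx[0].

The auto-correlation at zero lag r_xx[0] equals the signal energy.
r_xx[0] = sum of x[n]^2 = 3^2 + (-1)^2 + (-1)^2
= 9 + 1 + 1 = 11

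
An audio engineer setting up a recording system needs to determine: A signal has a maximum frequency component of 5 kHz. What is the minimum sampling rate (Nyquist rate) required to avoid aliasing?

By the Nyquist-Shannon sampling theorem,
the minimum sampling rate (Nyquist rate) must be at least 2 * f_max.
Nyquist rate = 2 * 5 kHz = 10 kHz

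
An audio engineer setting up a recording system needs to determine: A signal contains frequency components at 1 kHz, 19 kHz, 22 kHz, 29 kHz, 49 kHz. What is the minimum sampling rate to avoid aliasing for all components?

The highest frequency component is f_max = 49 kHz.
Nyquist rate = 2 * f_max = 2 * 49 kHz = 98 kHz.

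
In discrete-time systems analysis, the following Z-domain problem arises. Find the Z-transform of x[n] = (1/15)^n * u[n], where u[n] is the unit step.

The Z-transform of a^n * u[n] is z/(z-a) for |z| > |a|.
Here a = 1/15, so X(z) = z/(z - (1/15)) = 15z/(15z - 1)
ROC: |z| > 1/15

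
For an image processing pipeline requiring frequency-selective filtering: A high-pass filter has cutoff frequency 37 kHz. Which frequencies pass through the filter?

A high-pass filter passes all frequencies above the cutoff frequency 37 kHz and attenuates lower frequencies.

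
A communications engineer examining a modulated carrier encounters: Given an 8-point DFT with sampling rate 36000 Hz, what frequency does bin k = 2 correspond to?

The frequency of DFT bin k is: f_k = k * f_s / N
f_2 = 2 * 36000 / 8 = 9000 Hz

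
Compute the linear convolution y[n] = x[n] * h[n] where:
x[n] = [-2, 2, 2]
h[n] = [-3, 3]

y[n] = sum_k x[k]*h[n-k]. Output length = len(x) + len(h) - 1 = 3 + 2 - 1 = 4.
y[0] = -2*-3 = 6
y[1] = 2*-3 + -2*3 = -12
y[2] = 2*-3 + 2*3 = 0
y[3] = 2*3 = 6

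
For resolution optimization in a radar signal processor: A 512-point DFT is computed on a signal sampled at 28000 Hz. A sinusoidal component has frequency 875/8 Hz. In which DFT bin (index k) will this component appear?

DFT frequency resolution = f_s/N = 28000/512 = 875/16 Hz
Bin index k = f_signal / resolution = 875/8 / 875/16 = 2
The signal frequency 875/8 Hz falls in DFT bin k = 2.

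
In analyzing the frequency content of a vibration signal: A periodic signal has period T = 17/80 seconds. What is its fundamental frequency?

The fundamental frequency is the reciprocal of the period.
f = 1/T = 1/(17/80) = 80/17 Hz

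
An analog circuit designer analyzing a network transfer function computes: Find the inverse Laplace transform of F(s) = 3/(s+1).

Standard pair: k/(s+a) <-> k*e^(-at)*u(t)
With k=3, a=1: f(t) = 3*e^(-t)*u(t)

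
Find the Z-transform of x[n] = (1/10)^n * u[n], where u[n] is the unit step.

The Z-transform of a^n * u[n] is z/(z-a) for |z| > |a|.
Here a = 1/10, so X(z) = z/(z - (1/10)) = 10z/(10z - 1)
ROC: |z| > 1/10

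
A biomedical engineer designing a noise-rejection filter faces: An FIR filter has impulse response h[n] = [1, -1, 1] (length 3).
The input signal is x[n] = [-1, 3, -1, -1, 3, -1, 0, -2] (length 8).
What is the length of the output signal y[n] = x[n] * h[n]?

For linear convolution, the output length is:
len(y) = len(x) + len(h) - 1 = 8 + 3 - 1 = 10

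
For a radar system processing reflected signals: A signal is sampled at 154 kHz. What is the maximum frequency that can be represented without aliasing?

The maximum frequency that can be represented without aliasing
is the Nyquist frequency: f_max = f_s / 2 = 154 kHz / 2 = 77 kHz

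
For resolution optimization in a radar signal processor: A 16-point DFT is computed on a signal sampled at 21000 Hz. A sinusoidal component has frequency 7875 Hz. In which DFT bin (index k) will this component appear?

DFT frequency resolution = f_s/N = 21000/16 = 2625/2 Hz
Bin index k = f_signal / resolution = 7875 / 2625/2 = 6
The signal frequency 7875 Hz falls in DFT bin k = 6.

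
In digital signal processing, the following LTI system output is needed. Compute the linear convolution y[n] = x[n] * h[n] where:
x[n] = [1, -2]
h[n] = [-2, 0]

y[n] = sum_k x[k]*h[n-k]. Output length = len(x) + len(h) - 1 = 2 + 2 - 1 = 3.
y[0] = 1*-2 = -2
y[1] = -2*-2 + 1*0 = 4
y[2] = -2*0 = 0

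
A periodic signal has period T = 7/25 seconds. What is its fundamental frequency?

The fundamental frequency is the reciprocal of the period.
f = 1/T = 1/(7/25) = 25/7 Hz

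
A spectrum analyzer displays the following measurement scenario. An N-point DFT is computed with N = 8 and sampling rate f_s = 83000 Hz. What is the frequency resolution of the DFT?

DFT frequency resolution = f_s / N
= 83000 / 8 = 10375 Hz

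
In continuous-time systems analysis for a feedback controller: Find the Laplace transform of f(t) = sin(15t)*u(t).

Standard pair: sin(wt)*u(t) <-> w/(s^2+w^2)
With w = 15: L{sin(15t)*u(t)} = 15/(s^2+225)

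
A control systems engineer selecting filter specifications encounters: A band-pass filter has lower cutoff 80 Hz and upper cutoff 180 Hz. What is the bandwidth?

Bandwidth = f_high - f_low
= 180 Hz - 80 Hz = 100 Hz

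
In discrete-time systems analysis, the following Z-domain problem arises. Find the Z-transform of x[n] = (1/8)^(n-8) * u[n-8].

Time-shifting property: if X(z) = Z{x[n]}, then Z{x[n-d]} = z^(-d) * X(z)
X(z) = z/(z - 1/8) for x[n] = (1/8)^n * u[n]
Z{x[n-8]} = z^(-8) * z/(z - 1/8) = z^(-7)/(z - 1/8)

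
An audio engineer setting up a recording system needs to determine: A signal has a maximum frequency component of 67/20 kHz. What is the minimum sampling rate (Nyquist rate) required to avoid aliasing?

By the Nyquist-Shannon sampling theorem,
the minimum sampling rate (Nyquist rate) must be at least 2 * f_max.
Nyquist rate = 2 * 67/20 kHz = 67/10 kHz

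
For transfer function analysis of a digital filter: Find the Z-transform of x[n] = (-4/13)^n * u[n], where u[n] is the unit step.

The Z-transform of a^n * u[n] is z/(z-a) for |z| > |a|.
Here a = -4/13, so X(z) = z/(z - (-4/13)) = 13z/(13z + 4)
ROC: |z| > 4/13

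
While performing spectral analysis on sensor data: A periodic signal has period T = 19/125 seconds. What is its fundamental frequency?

The fundamental frequency is the reciprocal of the period.
f = 1/T = 1/(19/125) = 125/19 Hz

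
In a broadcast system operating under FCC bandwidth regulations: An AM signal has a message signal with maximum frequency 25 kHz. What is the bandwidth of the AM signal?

In AM (double-sideband), the bandwidth is twice the message frequency.
BW = 2 * f_m = 2 * 25 kHz = 50 kHz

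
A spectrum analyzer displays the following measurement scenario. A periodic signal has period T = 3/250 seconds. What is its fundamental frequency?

The fundamental frequency is the reciprocal of the period.
f = 1/T = 1/(3/250) = 250/3 Hz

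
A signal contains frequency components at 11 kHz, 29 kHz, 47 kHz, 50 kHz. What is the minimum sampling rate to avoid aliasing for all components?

The highest frequency component is f_max = 50 kHz.
Nyquist rate = 2 * f_max = 2 * 50 kHz = 100 kHz.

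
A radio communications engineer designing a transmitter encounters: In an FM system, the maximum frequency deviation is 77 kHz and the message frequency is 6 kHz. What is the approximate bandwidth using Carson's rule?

Carson's rule: BW = 2*(delta_f + f_m)
= 2*(77 + 6) kHz = 166 kHz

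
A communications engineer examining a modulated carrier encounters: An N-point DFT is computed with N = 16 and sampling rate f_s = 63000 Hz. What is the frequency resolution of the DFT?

DFT frequency resolution = f_s / N
= 63000 / 16 = 7875/2 Hz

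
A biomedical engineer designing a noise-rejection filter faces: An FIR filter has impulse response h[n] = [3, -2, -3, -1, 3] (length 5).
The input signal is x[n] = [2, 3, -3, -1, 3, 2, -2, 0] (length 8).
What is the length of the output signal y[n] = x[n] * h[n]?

For linear convolution, the output length is:
len(y) = len(x) + len(h) - 1 = 8 + 5 - 1 = 12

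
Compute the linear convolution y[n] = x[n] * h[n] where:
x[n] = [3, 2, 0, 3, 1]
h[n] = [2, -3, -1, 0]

y[n] = sum_k x[k]*h[n-k]. Output length = len(x) + len(h) - 1 = 5 + 4 - 1 = 8.
y[0] = 3*2 = 6
y[1] = 2*2 + 3*-3 = -5
y[2] = 0*2 + 2*-3 + 3*-1 = -9
y[3] = 3*2 + 0*-3 + 2*-1 + 3*0 = 4
y[4] = 1*2 + 3*-3 + 0*-1 + 2*0 = -7
y[5] = 1*-3 + 3*-1 + 0*0 = -6
y[6] = 1*-1 + 3*0 = -1
y[7] = 1*0 = 0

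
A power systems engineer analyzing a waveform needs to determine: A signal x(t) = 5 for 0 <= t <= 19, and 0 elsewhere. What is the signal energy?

Energy = integral of |x(t)|^2 dt over the signal duration
= 5^2 * 19 = 25 * 19 = 475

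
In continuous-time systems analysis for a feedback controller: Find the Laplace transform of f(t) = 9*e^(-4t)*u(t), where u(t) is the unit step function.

Standard Laplace transform pair:
e^(-at)*u(t) <-> 1/(s+a)
With a = 4: L{9*e^(-4t)*u(t)} = 9/(s+4), ROC: Re(s) > -4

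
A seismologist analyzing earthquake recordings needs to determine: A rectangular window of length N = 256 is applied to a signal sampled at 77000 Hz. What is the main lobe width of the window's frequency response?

For a rectangular window of length N,
the main lobe width in frequency is 2*f_s/N.
= 2*77000/256 = 9625/16 Hz
This determines the minimum frequency separation for resolving two sinusoids.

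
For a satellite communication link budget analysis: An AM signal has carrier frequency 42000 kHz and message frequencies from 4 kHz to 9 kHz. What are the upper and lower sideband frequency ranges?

Upper sideband (USB) = fc + [fm_low, fm_high] = 42000 + [4, 9] = [42004, 42009] kHz
Lower sideband (LSB) = fc - [fm_high, fm_low] = 42000 - [9, 4] = [41991, 41996] kHz
Total occupied spectrum: 41991 kHz to 42009 kHz (plus carrier at 42000 kHz)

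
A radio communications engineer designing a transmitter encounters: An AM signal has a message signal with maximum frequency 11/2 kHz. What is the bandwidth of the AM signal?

In AM (double-sideband), the bandwidth is twice the message frequency.
BW = 2 * f_m = 2 * 11/2 kHz = 11 kHz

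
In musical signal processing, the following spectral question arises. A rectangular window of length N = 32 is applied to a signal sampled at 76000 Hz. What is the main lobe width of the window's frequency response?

For a rectangular window of length N,
the main lobe width in frequency is 2*f_s/N.
= 2*76000/32 = 4750 Hz
This determines the minimum frequency separation for resolving two sinusoids.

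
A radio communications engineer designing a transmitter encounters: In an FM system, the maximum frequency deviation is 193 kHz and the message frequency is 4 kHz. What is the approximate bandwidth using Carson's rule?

Carson's rule: BW = 2*(delta_f + f_m)
= 2*(193 + 4) kHz = 394 kHz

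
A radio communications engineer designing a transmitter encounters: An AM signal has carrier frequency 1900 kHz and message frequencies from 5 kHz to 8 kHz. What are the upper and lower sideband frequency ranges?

Upper sideband (USB) = fc + [fm_low, fm_high] = 1900 + [5, 8] = [1905, 1908] kHz
Lower sideband (LSB) = fc - [fm_high, fm_low] = 1900 - [8, 5] = [1892, 1895] kHz
Total occupied spectrum: 1892 kHz to 1908 kHz (plus carrier at 1900 kHz)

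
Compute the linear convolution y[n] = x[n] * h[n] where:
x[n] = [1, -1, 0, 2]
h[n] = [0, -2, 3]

y[n] = sum_k x[k]*h[n-k]. Output length = len(x) + len(h) - 1 = 4 + 3 - 1 = 6.
y[0] = 1*0 = 0
y[1] = -1*0 + 1*-2 = -2
y[2] = 0*0 + -1*-2 + 1*3 = 5
y[3] = 2*0 + 0*-2 + -1*3 = -3
y[4] = 2*-2 + 0*3 = -4
y[5] = 2*3 = 6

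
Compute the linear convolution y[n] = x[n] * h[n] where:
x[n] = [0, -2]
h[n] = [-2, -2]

y[n] = sum_k x[k]*h[n-k]. Output length = len(x) + len(h) - 1 = 2 + 2 - 1 = 3.
y[0] = 0*-2 = 0
y[1] = -2*-2 + 0*-2 = 4
y[2] = -2*-2 = 4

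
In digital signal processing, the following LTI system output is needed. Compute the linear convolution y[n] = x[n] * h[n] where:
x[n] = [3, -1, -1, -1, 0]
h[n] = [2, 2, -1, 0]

y[n] = sum_k x[k]*h[n-k]. Output length = len(x) + len(h) - 1 = 5 + 4 - 1 = 8.
y[0] = 3*2 = 6
y[1] = -1*2 + 3*2 = 4
y[2] = -1*2 + -1*2 + 3*-1 = -7
y[3] = -1*2 + -1*2 + -1*-1 + 3*0 = -3
y[4] = 0*2 + -1*2 + -1*-1 + -1*0 = -1
y[5] = 0*2 + -1*-1 + -1*0 = 1
y[6] = 0*-1 + -1*0 = 0
y[7] = 0*0 = 0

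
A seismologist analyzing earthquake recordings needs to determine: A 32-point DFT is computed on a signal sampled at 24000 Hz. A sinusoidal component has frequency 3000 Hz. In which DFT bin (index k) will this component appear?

DFT frequency resolution = f_s/N = 24000/32 = 750 Hz
Bin index k = f_signal / resolution = 3000 / 750 = 4
The signal frequency 3000 Hz falls in DFT bin k = 4.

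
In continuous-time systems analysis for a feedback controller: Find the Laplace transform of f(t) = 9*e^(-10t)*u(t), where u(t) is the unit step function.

Standard Laplace transform pair:
e^(-at)*u(t) <-> 1/(s+a)
With a = 10: L{9*e^(-10t)*u(t)} = 9/(s+10), ROC: Re(s) > -10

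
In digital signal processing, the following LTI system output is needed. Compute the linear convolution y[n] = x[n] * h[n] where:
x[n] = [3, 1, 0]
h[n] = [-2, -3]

y[n] = sum_k x[k]*h[n-k]. Output length = len(x) + len(h) - 1 = 3 + 2 - 1 = 4.
y[0] = 3*-2 = -6
y[1] = 1*-2 + 3*-3 = -11
y[2] = 0*-2 + 1*-3 = -3
y[3] = 0*-3 = 0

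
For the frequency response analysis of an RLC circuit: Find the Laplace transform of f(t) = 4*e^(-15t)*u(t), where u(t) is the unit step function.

Standard Laplace transform pair:
e^(-at)*u(t) <-> 1/(s+a)
With a = 15: L{4*e^(-15t)*u(t)} = 4/(s+15), ROC: Re(s) > -15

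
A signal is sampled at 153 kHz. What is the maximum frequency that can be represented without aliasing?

The maximum frequency that can be represented without aliasing
is the Nyquist frequency: f_max = f_s / 2 = 153 kHz / 2 = 153/2 kHz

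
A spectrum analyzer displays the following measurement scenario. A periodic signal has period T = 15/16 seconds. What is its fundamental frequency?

The fundamental frequency is the reciprocal of the period.
f = 1/T = 1/(15/16) = 16/15 Hz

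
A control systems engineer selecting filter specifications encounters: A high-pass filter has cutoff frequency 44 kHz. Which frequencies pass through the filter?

A high-pass filter passes all frequencies above the cutoff frequency 44 kHz and attenuates lower frequencies.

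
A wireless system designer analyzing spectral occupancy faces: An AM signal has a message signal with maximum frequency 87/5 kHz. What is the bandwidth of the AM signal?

In AM (double-sideband), the bandwidth is twice the message frequency.
BW = 2 * f_m = 2 * 87/5 kHz = 174/5 kHz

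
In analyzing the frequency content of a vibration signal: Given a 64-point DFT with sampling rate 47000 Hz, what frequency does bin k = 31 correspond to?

The frequency of DFT bin k is: f_k = k * f_s / N
f_31 = 31 * 47000 / 64 = 182125/8 Hz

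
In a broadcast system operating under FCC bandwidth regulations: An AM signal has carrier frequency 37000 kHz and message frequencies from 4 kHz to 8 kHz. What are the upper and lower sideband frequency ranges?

Upper sideband (USB) = fc + [fm_low, fm_high] = 37000 + [4, 8] = [37004, 37008] kHz
Lower sideband (LSB) = fc - [fm_high, fm_low] = 37000 - [8, 4] = [36992, 36996] kHz
Total occupied spectrum: 36992 kHz to 37008 kHz (plus carrier at 37000 kHz)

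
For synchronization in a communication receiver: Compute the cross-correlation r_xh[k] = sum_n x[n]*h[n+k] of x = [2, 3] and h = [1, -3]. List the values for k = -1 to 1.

Both sequences indexed from 0 and zero outside their support.
Lags with overlap: k = -1 to 1.
  r_xh[-1] = x[1]*h[0] = 3
  r_xh[0] = x[0]*h[0] + x[1]*h[1] = -7
  r_xh[1] = x[0]*h[1] = -6
r_xh = [3, -7, -6] (for k = -1, ..., 1)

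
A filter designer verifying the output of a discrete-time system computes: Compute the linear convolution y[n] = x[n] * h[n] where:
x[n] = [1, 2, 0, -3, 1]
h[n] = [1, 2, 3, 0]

y[n] = sum_k x[k]*h[n-k]. Output length = len(x) + len(h) - 1 = 5 + 4 - 1 = 8.
y[0] = 1*1 = 1
y[1] = 2*1 + 1*2 = 4
y[2] = 0*1 + 2*2 + 1*3 = 7
y[3] = -3*1 + 0*2 + 2*3 + 1*0 = 3
y[4] = 1*1 + -3*2 + 0*3 + 2*0 = -5
y[5] = 1*2 + -3*3 + 0*0 = -7
y[6] = 1*3 + -3*0 = 3
y[7] = 1*0 = 0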